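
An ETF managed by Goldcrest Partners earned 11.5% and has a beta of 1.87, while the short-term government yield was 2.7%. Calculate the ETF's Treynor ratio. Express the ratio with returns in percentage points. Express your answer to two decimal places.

4.71

Treynor = (Rp − Rf) / β = (11.5% − 2.7%) / 1.87 = 8.80 / 1.87 = 4.7059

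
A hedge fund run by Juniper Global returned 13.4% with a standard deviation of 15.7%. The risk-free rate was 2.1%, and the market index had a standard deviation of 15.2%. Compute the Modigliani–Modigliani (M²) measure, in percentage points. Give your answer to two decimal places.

13.04

Sharpe = (Rp − Rf) / σp = (13.4% − 2.1%) / 15.7% = 0.7197
M² = Rf + Sharpe × σm = 2.1% + 0.7197 × 15.2% = 13.0394%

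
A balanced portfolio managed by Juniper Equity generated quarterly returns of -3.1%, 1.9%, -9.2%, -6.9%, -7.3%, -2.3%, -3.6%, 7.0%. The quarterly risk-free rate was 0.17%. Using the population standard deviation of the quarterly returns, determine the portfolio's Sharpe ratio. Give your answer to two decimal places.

μ = (-3.1 + 1.9 − 9.2 − 6.9 − 7.3 − 2.3 − 3.6 + 7) / 8 = -23.50 / 8 = -2.9375%
Population std dev = √[196.9788 / 8] = 4.9621%
Sharpe = (μ − rf) / σ = (-2.9375 − 0.17) / 4.9621 = -3.1075 / 4.9621 = -0.6262

-0.63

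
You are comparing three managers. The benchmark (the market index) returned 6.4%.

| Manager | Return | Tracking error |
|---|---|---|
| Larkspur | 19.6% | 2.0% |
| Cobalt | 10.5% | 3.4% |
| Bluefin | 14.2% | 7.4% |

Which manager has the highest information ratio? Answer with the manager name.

Larkspur

Larkspur: IR = (19.6% − 6.4%) / 2.0% = 6.600
Cobalt: IR = (10.5% − 6.4%) / 3.4% = 1.206
Bluefin: IR = (14.2% − 6.4%) / 7.4% = 1.054
Highest: Larkspur (6.600).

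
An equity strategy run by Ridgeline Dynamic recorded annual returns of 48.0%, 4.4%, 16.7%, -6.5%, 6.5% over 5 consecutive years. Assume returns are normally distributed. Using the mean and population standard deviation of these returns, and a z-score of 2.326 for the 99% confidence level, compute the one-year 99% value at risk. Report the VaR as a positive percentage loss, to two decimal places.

29.47

r̄ = (48 + 4.4 + 16.7 − 6.5 + 6.5) / 5 = 13.8200%
Σ(r − r̄)² = (48 − 13.8200)² + (4.4 − 13.8200)² + … = 1731.7880
σ = √[1731.7880 / 5] = 18.6107%
VaR = −(r̄ − z·σ) = −(13.8200 − 2.326 × 18.6107) = −(-29.4685) = 29.4685%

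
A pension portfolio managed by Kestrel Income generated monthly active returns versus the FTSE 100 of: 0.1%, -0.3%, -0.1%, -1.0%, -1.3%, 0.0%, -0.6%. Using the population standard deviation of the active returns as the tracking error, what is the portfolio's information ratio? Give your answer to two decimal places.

r̄ = (0.1 − 0.3 − 0.1 − 1 − 1.3 + 0 − 0.6) / 7 = -0.4571%
Σ(r − r̄)² = (0.1 − (-0.4571))² + (-0.3 − (-0.4571))² + … = 1.6971
σ = √[1.6971 / 7] = 0.4924%
IR = r̄ / tracking error = -0.4571 / 0.4924 = -0.9283

-0.93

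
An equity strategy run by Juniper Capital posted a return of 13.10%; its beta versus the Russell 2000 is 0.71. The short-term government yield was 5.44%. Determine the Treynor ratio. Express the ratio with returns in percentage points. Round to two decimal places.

10.79

Treynor = (Rp − Rf) / β = (13.10% − 5.44%) / 0.71 = 7.66 / 0.71 = 10.7887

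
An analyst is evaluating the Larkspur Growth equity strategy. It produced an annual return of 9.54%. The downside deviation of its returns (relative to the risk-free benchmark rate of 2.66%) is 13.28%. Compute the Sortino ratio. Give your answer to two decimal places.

Sortino = (Rp − Rf) / σd = (9.54% − 2.66%) / 13.28% = 6.88% / 13.28% = 0.5181

0.52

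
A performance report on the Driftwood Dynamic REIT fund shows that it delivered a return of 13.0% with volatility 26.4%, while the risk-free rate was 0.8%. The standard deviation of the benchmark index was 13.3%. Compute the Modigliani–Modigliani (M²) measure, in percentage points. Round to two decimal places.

6.95

Sharpe = (Rp − Rf) / σp = (13.0% − 0.8%) / 26.4% = 0.4621
M² = Rf + Sharpe × σm = 0.8% + 0.4621 × 13.3% = 6.9459%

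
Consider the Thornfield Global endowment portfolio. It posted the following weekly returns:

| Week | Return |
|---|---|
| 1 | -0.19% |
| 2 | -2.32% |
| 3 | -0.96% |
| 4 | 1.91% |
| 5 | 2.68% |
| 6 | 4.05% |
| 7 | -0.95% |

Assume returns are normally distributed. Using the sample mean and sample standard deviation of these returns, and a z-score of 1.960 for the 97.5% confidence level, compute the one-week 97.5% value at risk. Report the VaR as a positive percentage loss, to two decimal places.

3.92

r̄ = (-0.19 − 2.32 − 0.96 + 1.91 + 2.68 + 4.05 − 0.95) / 7 = 4.220 / 7 = 0.6029%
Σ(r − r̄)² = 31.9315; sample σ = √(31.9315/6) = 2.3069%
VaR = −(r̄ − z·σ) = −(0.6029 − 1.960 × 2.3069) = −(-3.9186) = 3.9186%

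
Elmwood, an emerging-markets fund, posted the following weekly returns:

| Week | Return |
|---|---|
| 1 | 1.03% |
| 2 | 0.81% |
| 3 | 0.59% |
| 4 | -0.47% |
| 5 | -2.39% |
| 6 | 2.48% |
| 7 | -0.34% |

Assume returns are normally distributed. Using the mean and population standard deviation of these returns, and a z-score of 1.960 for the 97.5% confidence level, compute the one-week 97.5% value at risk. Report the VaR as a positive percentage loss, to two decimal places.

2.51

Mean return μ = 1.710 / 7 = 0.2443%
Σ(r − μ)² = (1.03 − 0.2443)² + (0.81 − 0.2443)² + (0.59 − 0.2443)² + … = 13.8464
population σ = √(13.8464 / 7) = √1.9781 = 1.4064%
VaR = −(μ − z·σ) = −(0.2443 − 1.960 × 1.4064) = −(-2.5122) = 2.5122%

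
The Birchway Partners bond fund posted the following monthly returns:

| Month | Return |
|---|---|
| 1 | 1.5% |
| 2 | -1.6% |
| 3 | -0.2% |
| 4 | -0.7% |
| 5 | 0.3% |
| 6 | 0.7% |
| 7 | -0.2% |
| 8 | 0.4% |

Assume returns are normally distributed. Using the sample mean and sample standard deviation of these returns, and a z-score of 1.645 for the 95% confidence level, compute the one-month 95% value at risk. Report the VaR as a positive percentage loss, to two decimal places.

r̄ = (1.5 − 1.6 − 0.2 − 0.7 + 0.3 + 0.7 − 0.2 + 0.4) / 8 = 0.0250%
Σ(r − r̄)² = (1.5 − 0.0250)² + (-1.6 − 0.0250)² + … = 6.1150
sample σ = √(6.1150 / 7) = √0.8736 = 0.9347%
VaR = −(r̄ − z·σ) = −(0.0250 − 1.645 × 0.9347) = −(-1.5126) = 1.5126%

1.51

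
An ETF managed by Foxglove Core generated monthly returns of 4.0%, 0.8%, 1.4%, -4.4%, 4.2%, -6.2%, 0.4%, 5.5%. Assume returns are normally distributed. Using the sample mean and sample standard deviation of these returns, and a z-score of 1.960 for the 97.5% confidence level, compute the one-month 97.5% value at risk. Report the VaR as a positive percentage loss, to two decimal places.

r̄ = (4 + 0.8 + 1.4 − 4.4 + 4.2 − 6.2 + 0.4 + 5.5) / 8 = 5.70 / 8 = 0.7125%
Sample std dev = √[120.3888 / 7] = 4.1471%
VaR = −(r̄ − z·σ) = −(0.7125 − 1.960 × 4.1471) = −(-7.4158) = 7.4158%

7.42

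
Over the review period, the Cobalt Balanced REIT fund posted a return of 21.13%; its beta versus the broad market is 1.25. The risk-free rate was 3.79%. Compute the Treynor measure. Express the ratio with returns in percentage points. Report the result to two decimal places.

Treynor = (Rp − Rf) / β = (21.13% − 3.79%) / 1.25 = 17.34 / 1.25 = 13.8720

13.87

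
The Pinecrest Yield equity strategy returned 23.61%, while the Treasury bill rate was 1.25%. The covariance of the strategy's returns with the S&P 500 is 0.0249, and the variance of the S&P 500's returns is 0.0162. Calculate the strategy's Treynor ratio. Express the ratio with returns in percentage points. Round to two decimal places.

14.55

β = Cov / Var = 0.0249 / 0.0162 = 1.5370
Treynor = (Rp − Rf) / β = (23.61% − 1.25%) / 1.5370 = 22.36 / 1.5370 = 14.5478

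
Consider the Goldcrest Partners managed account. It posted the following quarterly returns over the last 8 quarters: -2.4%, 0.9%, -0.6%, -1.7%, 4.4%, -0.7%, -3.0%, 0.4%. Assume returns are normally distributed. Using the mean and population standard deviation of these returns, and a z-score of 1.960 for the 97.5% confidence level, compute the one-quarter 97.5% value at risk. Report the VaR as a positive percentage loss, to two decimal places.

Mean return r̄ = -2.70 / 8 = -0.3375%
Σ(r − r̄)² = 37.9188; population σ = √(37.9188/8) = 2.1771%
VaR = −(r̄ − z·σ) = −(-0.3375 − 1.960 × 2.1771) = −(-4.6046) = 4.6046%

4.60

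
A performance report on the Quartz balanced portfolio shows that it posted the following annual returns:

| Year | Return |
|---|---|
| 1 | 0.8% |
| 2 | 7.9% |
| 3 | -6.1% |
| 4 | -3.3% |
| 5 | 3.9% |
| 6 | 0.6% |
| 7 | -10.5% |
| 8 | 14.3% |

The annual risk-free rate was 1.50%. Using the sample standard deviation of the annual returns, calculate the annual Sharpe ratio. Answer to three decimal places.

Mean return r̄ = 7.60 / 8 = 0.9500%
Σ(r − r̄)² = 434.2400; sample σ = √(434.2400/7) = 7.8762%
Sharpe = (r̄ − rf) / σ = (0.9500 − 1.5) / 7.8762 = -0.5500 / 7.8762 = -0.0698

-0.070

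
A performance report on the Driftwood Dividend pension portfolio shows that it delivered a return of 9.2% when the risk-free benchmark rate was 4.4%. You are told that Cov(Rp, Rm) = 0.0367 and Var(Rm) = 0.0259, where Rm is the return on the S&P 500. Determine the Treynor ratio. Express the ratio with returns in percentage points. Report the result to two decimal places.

3.39

β = Cov / Var = 0.0367 / 0.0259 = 1.4170
Treynor = (Rp − Rf) / β = (9.2% − 4.4%) / 1.4170 = 4.80 / 1.4170 = 3.3874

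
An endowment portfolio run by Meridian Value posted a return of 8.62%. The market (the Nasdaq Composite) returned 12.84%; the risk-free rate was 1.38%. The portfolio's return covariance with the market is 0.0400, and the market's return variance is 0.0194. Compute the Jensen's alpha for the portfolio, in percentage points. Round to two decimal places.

-16.39

β = Cov / Var = 0.0400 / 0.0194 = 2.0619
E[R] = Rf + β(Rm − Rf) = 1.38% + 2.0619 × (12.84% − 1.38%) = 25.0094%
α = Rp − E[R] = 8.62% − 25.0094% = -16.3894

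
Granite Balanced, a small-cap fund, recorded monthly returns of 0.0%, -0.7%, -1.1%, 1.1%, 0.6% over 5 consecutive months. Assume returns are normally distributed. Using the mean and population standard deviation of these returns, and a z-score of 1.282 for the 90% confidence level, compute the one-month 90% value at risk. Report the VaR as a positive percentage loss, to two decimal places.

1.06

Mean return r̄ = -0.10 / 5 = -0.0200%
Population σ = √[Σ(r − r̄)² / 5] = √[3.2680 / 5] = √0.6536 = 0.8085%
VaR = −(r̄ − z·σ) = −(-0.0200 − 1.282 × 0.8085) = −(-1.0565) = 1.0565%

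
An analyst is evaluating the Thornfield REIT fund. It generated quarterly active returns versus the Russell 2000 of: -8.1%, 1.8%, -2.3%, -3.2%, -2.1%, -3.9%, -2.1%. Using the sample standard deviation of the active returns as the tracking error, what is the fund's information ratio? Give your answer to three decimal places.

Mean return μ = -19.90 / 7 = -2.8429%
Σ(r − μ)² = (-8.1 − (-2.8429))² + (1.8 − (-2.8429))² + … = 51.8371
sample σ = √(51.8371 / 6) = √8.6395 = 2.9393%
IR = μ / tracking error = -2.8429 / 2.9393 = -0.9672

-0.967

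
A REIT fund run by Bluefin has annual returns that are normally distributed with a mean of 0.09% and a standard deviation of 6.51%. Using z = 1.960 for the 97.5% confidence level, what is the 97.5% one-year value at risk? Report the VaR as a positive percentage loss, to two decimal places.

12.67

VaR (as % loss) = −(μ − z·σ) = −(0.09% − 1.960 × 6.51%) = −(-12.6696%) = 12.6696%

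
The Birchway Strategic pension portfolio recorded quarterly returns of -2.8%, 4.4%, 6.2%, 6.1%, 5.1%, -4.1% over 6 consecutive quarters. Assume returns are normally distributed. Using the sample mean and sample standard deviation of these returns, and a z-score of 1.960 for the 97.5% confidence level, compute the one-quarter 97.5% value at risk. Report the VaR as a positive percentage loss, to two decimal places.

r̄ = (-2.8 + 4.4 + 6.2 + 6.1 + 5.1 − 4.1) / 6 = 14.90 / 6 = 2.4833%
Σ(r − r̄)² = 108.6683; sample σ = √(108.6683/5) = 4.6619%
VaR = −(r̄ − z·σ) = −(2.4833 − 1.960 × 4.6619) = −(-6.6540) = 6.6540%

6.65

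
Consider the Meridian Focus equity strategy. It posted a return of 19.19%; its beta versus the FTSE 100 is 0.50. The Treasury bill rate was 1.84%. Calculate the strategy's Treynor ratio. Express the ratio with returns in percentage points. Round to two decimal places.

34.70

Treynor = (Rp − Rf) / β = (19.19% − 1.84%) / 0.50 = 17.35 / 0.50 = 34.7000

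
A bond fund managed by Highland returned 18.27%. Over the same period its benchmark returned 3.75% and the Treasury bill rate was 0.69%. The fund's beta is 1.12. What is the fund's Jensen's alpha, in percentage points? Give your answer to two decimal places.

14.15

CAPM expected return = Rf + β(Rm − Rf) = 0.69% + 1.12 × (3.75% − 0.69%) = 0.69 + 1.12 × 3.06 = 4.1172%
Jensen's α = Rp − E[R] = 18.27% − 4.1172% = 14.1528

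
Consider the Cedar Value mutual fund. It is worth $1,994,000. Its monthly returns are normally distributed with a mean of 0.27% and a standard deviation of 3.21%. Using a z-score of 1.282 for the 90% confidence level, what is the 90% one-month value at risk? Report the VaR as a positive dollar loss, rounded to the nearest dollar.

$76,674

Return at the 90% tail: μ − z·σ = 0.27% − 1.282 × 3.21% = 0.27 − 4.11522 = -3.84522%
VaR = −(-3.84522%) × $1,994,000 = 3.84522% × $1,994,000 = $76,674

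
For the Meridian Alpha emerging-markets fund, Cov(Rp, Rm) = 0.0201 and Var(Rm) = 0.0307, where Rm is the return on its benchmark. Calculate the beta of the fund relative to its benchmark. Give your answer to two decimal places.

β = Cov(Rp, Rm) / Var(Rm) = 0.0201 / 0.0307 = 0.6547

0.65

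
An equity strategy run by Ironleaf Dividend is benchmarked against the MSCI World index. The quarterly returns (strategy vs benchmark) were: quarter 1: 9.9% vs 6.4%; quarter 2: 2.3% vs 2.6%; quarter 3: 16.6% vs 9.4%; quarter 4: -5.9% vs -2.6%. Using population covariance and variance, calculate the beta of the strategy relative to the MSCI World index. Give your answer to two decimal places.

1.87

r̄p = 5.7250%,  r̄m = 3.9500%
Cov = Σ(rp − r̄p)(rm − r̄m) / 4 = 37.5663
Var(rm) = Σ(rm − r̄m)² / 4 = 20.1075
β = Cov / Var = 37.5663 / 20.1075 = 1.8683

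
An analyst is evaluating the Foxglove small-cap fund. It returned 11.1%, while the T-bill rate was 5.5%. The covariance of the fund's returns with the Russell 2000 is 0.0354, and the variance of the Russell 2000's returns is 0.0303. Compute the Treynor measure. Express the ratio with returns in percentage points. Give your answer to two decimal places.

4.79

β = Cov / Var = 0.0354 / 0.0303 = 1.1683
Treynor = (Rp − Rf) / β = (11.1% − 5.5%) / 1.1683 = 5.60 / 1.1683 = 4.7933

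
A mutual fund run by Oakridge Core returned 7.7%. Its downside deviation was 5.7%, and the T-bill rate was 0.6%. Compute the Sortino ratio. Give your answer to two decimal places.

1.25

Sortino = (Rp − Rf) / σd = (7.7% − 0.6%) / 5.7% = 7.10% / 5.7% = 1.2456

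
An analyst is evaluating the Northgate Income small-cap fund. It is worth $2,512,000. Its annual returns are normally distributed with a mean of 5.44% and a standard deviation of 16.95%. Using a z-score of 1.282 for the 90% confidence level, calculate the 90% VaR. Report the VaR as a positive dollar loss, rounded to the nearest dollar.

Return at the 90% tail: μ − z·σ = 5.44% − 1.282 × 16.95% = 5.44 − 21.7299 = -16.2899%
VaR = −(-16.2899%) × $2,512,000 = 16.2899% × $2,512,000 = $409,202

$409,202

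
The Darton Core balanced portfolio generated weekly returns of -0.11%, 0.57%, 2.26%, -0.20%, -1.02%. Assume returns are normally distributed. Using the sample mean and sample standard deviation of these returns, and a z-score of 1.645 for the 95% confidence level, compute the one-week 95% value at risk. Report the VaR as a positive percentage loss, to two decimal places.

Mean return r̄ = 1.500 / 5 = 0.3000%
Sample σ = √[Σ(r − r̄)² / 4] = √[6.0750 / 4] = √1.5188 = 1.2324%
VaR = −(r̄ − z·σ) = −(0.3000 − 1.645 × 1.2324) = −(-1.7273) = 1.7273%

1.73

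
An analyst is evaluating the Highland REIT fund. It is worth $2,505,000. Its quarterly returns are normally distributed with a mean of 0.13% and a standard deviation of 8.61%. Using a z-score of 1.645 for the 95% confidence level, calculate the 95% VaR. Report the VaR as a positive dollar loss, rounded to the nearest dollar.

Return at the 95% tail: μ − z·σ = 0.13% − 1.645 × 8.61% = 0.13 − 14.16345 = -14.03345%
VaR = −(-14.03345%) × $2,505,000 = 14.03345% × $2,505,000 = $351,538

$351,538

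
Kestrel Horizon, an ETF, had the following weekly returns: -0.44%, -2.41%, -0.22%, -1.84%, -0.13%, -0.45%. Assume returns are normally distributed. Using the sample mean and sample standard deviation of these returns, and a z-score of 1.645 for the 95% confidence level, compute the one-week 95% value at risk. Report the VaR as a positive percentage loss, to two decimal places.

r̄ = (-0.44 − 2.41 − 0.22 − 1.84 − 0.13 − 0.45) / 6 = -5.490 / 6 = -0.9150%
Sample std dev = √[4.6318 / 5] = 0.9625%
VaR = −(r̄ − z·σ) = −(-0.9150 − 1.645 × 0.9625) = −(-2.4983) = 2.4983%

2.50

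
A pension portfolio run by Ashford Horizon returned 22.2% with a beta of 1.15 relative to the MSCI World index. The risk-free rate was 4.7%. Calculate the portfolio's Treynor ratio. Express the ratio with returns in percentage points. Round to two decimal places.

Treynor = (Rp − Rf) / β = (22.2% − 4.7%) / 1.15 = 17.50 / 1.15 = 15.2174

15.22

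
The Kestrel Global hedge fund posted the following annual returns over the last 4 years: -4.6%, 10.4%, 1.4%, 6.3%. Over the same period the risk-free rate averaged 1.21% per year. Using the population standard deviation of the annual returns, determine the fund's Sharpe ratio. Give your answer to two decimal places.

0.39

μ = (-4.6 + 10.4 + 1.4 + 6.3) / 4 = 3.3750%
Population std dev = √[125.4075 / 4] = 5.5993%
Sharpe = (μ − rf) / σ = (3.3750 − 1.21) / 5.5993 = 2.1650 / 5.5993 = 0.3867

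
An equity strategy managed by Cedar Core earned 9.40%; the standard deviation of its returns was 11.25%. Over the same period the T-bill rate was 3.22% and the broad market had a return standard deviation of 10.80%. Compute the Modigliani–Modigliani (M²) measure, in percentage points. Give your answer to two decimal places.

9.15

Sharpe = (Rp − Rf) / σp = (9.40% − 3.22%) / 11.25% = 0.5493
M² = Rf + Sharpe × σm = 3.22% + 0.5493 × 10.80% = 9.1524%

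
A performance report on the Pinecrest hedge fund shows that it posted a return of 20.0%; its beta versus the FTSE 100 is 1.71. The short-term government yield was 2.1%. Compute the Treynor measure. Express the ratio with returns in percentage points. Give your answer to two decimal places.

Treynor = (Rp − Rf) / β = (20.0% − 2.1%) / 1.71 = 17.90 / 1.71 = 10.4678

10.47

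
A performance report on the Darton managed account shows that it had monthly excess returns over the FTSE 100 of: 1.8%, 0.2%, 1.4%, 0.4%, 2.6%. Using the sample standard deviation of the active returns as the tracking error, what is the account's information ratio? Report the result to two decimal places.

1.29

r̄ = (1.8 + 0.2 + 1.4 + 0.4 + 2.6) / 5 = 1.2800%
Σ(r − r̄)² = 3.9680; sample σ = √(3.9680/4) = 0.9960%
IR = r̄ / tracking error = 1.2800 / 0.9960 = 1.2851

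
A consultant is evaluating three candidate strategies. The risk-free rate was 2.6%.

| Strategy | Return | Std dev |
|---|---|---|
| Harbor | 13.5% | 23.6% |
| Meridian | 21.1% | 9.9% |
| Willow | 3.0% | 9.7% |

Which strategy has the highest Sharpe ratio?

Harbor: Sharpe ratio = (13.5% − 2.6%) / 23.6% = 0.462
Meridian: Sharpe ratio = (21.1% − 2.6%) / 9.9% = 1.869
Willow: Sharpe ratio = (3.0% − 2.6%) / 9.7% = 0.041
Highest: Meridian (1.869).

Meridian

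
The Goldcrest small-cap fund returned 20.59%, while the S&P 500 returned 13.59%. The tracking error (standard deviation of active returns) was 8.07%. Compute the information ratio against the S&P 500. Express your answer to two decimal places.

IR = (Rp − Rb) / TE = (20.59% − 13.59%) / 8.07% = 7.00% / 8.07% = 0.8674

0.87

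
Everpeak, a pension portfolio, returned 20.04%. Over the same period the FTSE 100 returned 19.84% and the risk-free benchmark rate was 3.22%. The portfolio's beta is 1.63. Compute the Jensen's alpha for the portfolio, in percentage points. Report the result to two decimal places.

CAPM expected return = Rf + β(Rm − Rf) = 3.22% + 1.63 × (19.84% − 3.22%) = 3.22 + 1.63 × 16.62 = 30.3106%
Jensen's α = Rp − E[R] = 20.04% − 30.3106% = -10.2706

-10.27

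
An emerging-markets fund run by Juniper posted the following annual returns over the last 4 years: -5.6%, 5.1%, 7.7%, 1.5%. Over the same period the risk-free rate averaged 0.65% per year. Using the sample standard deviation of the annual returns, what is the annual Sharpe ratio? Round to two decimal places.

r̄ = (-5.6 + 5.1 + 7.7 + 1.5) / 4 = 8.70 / 4 = 2.1750%
Σ(r − r̄)² = 99.9875; sample σ = √(99.9875/3) = 5.7731%
Sharpe = (r̄ − rf) / σ = (2.1750 − 0.65) / 5.7731 = 1.5250 / 5.7731 = 0.2642

0.26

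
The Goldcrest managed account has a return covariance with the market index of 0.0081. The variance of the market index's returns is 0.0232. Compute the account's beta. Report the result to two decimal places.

0.35

β = Cov(Rp, Rm) / Var(Rm) = 0.0081 / 0.0232 = 0.3491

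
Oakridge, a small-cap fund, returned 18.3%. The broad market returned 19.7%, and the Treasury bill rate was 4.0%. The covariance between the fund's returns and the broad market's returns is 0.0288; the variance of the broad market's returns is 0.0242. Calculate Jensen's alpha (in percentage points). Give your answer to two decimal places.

β = Cov / Var = 0.0288 / 0.0242 = 1.1901
E[R] = Rf + β(Rm − Rf) = 4.0% + 1.1901 × (19.7% − 4.0%) = 22.6846%
α = Rp − E[R] = 18.3% − 22.6846% = -4.3846

-4.38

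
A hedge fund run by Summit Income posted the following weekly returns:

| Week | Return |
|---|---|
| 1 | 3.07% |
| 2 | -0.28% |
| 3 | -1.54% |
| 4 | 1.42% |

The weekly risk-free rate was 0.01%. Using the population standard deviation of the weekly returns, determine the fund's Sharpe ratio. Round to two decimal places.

r̄ = (3.07 − 0.28 − 1.54 + 1.42) / 4 = 0.6675%
Σ(r − r̄)² = (3.07 − 0.6675)² + (-0.28 − 0.6675)² + … = 12.1091
σ = √[12.1091 / 4] = 1.7399%
Sharpe = (r̄ − rf) / σ = (0.6675 − 0.01) / 1.7399 = 0.6575 / 1.7399 = 0.3779

0.38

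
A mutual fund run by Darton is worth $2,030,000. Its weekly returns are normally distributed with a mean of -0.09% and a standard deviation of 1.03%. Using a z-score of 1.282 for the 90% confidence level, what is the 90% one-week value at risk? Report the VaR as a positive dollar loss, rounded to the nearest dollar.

$28,632

Return at the 90% tail: μ − z·σ = -0.09% − 1.282 × 1.03% = -0.09 − 1.32046 = -1.41046%
VaR = −(-1.41046%) × $2,030,000 = 1.41046% × $2,030,000 = $28,632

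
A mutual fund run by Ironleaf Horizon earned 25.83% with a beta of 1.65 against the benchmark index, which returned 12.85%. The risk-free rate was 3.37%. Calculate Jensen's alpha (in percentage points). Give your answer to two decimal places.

6.82

CAPM expected return = Rf + β(Rm − Rf) = 3.37% + 1.65 × (12.85% − 3.37%) = 3.37 + 1.65 × 9.48 = 19.0120%
Jensen's α = Rp − E[R] = 25.83% − 19.0120% = 6.8180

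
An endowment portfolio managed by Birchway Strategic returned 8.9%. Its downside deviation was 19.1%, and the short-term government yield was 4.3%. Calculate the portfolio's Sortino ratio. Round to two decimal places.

0.24

Sortino = (Rp − Rf) / σd = (8.9% − 4.3%) / 19.1% = 4.60% / 19.1% = 0.2408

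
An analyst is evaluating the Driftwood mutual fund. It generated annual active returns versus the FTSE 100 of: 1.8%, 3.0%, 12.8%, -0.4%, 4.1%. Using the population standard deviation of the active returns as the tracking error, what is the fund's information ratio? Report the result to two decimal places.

r̄ = (1.8 + 3 + 12.8 − 0.4 + 4.1) / 5 = 4.2600%
Σ(r − r̄)² = 102.3120; population σ = √(102.3120/5) = 4.5235%
IR = r̄ / tracking error = 4.2600 / 4.5235 = 0.9417

0.94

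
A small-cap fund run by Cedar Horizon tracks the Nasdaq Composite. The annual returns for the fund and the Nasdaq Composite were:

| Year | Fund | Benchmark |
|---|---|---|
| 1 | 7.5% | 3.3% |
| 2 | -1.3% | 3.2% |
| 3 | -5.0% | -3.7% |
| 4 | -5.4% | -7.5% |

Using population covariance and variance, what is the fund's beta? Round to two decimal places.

r̄p = -1.0500%,  r̄m = -1.1750%
Cov = Σ(rp − r̄p)(rm − r̄m) / 4 = 18.6638
Var(rm) = Σ(rm − r̄m)² / 4 = 21.3869
β = Cov / Var = 18.6638 / 21.3869 = 0.8727

0.87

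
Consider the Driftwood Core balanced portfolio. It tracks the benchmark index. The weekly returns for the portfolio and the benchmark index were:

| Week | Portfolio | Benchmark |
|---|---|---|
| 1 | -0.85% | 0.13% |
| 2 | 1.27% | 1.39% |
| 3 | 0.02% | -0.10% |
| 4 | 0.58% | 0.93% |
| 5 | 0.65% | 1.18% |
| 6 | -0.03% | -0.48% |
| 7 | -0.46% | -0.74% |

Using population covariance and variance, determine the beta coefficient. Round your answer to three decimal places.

r̄p = 0.1686%,  r̄m = 0.3300%
Cov = Σ(rp − r̄p)(rm − r̄m) / 7 = 0.4178
Var(rm) = Σ(rm − r̄m)² / 7 = 0.6046
β = Cov / Var = 0.4178 / 0.6046 = 0.6910

0.691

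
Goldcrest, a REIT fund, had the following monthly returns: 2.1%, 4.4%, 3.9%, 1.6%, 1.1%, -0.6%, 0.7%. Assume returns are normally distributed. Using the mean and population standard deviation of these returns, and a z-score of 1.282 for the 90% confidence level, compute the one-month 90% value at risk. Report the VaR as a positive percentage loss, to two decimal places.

0.21

μ = (2.1 + 4.4 + 3.9 + 1.6 + 1.1 − 0.6 + 0.7) / 7 = 1.8857%
Σ(r − μ)² = (2.1 − 1.8857)² + (4.4 − 1.8857)² + … = 18.7086
population σ = √(18.7086 / 7) = √2.6727 = 1.6348%
VaR = −(μ − z·σ) = −(1.8857 − 1.282 × 1.6348) = −(-0.2101) = 0.2101%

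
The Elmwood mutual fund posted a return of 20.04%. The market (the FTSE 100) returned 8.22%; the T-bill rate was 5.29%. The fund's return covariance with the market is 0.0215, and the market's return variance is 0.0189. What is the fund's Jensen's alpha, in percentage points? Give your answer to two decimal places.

β = Cov / Var = 0.0215 / 0.0189 = 1.1376
E[R] = Rf + β(Rm − Rf) = 5.29% + 1.1376 × (8.22% − 5.29%) = 8.6232%
α = Rp − E[R] = 20.04% − 8.6232% = 11.4168

11.42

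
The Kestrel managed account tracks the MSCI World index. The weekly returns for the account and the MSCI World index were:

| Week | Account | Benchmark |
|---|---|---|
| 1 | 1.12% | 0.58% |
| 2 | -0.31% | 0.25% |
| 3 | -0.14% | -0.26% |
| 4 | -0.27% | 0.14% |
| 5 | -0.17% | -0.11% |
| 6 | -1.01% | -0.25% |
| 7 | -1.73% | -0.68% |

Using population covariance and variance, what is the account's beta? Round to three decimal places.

r̄p = -0.3586%,  r̄m = -0.0471%
Cov = Σ(rp − r̄p)(rm − r̄m) / 7 = 0.2714
Var(rm) = Σ(rm − r̄m)² / 7 = 0.1439
β = Cov / Var = 0.2714 / 0.1439 = 1.8860

1.886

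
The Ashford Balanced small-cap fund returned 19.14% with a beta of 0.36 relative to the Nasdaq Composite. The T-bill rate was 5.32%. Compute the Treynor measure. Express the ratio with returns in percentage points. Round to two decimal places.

38.39

Treynor = (Rp − Rf) / β = (19.14% − 5.32%) / 0.36 = 13.82 / 0.36 = 38.3889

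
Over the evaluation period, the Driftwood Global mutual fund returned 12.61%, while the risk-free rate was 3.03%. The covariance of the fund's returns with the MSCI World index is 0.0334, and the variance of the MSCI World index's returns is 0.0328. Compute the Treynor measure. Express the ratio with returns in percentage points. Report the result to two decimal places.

9.41

β = Cov / Var = 0.0334 / 0.0328 = 1.0183
Treynor = (Rp − Rf) / β = (12.61% − 3.03%) / 1.0183 = 9.58 / 1.0183 = 9.4078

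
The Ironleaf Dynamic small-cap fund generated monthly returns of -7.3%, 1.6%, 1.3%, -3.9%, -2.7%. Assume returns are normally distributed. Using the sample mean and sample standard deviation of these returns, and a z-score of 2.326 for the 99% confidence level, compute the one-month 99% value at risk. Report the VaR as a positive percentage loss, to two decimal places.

10.89

Mean return μ = -11.00 / 5 = -2.2000%
Sample σ = √[Σ(r − μ)² / 4] = √[55.8400 / 4] = √13.9600 = 3.7363%
VaR = −(μ − z·σ) = −(-2.2000 − 2.326 × 3.7363) = −(-10.8906) = 10.8906%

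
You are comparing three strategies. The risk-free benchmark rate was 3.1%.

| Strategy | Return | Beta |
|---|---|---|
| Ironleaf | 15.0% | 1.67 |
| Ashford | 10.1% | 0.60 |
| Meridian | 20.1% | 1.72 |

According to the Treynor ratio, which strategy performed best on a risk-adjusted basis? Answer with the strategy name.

Ashford

Ironleaf: Treynor = (15.0% − 3.1%) / 1.67 = 7.126
Ashford: Treynor = (10.1% − 3.1%) / 0.60 = 11.667
Meridian: Treynor = (20.1% − 3.1%) / 1.72 = 9.884
Highest: Ashford (11.667).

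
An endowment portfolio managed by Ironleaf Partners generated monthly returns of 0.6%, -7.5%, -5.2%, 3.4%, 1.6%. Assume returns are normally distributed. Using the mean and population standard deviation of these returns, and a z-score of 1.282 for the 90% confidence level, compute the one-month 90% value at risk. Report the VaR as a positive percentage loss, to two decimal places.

Mean return r̄ = -7.10 / 5 = -1.4200%
Σ(r − r̄)² = 87.6880; population σ = √(87.6880/5) = 4.1878%
VaR = −(r̄ − z·σ) = −(-1.4200 − 1.282 × 4.1878) = −(-6.7888) = 6.7888%

6.79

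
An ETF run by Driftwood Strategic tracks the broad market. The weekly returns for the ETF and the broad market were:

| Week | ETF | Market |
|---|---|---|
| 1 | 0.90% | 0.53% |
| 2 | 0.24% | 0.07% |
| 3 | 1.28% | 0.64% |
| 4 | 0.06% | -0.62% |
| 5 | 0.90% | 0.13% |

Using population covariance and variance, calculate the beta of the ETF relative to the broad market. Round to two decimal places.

0.90

r̄p = 0.6760%,  r̄m = 0.1500%
Cov = Σ(rp − r̄p)(rm − r̄m) / 5 = 0.1772
Var(rm) = Σ(rm − r̄m)² / 5 = 0.1968
β = Cov / Var = 0.1772 / 0.1968 = 0.9004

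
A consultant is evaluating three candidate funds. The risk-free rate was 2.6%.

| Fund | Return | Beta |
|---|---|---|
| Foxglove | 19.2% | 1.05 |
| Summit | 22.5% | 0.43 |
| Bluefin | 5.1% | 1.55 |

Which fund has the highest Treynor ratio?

Summit

Foxglove: Treynor = (19.2% − 2.6%) / 1.05 = 15.810
Summit: Treynor = (22.5% − 2.6%) / 0.43 = 46.279
Bluefin: Treynor = (5.1% − 2.6%) / 1.55 = 1.613
Highest: Summit (46.279).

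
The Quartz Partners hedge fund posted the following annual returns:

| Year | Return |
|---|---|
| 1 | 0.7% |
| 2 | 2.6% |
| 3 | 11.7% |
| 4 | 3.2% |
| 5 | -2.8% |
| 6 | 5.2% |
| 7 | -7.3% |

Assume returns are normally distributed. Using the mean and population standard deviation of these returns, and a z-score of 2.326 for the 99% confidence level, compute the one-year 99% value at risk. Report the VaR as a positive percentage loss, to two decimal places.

Mean return μ = 13.30 / 7 = 1.9000%
Σ(r − μ)² = (0.7 − 1.9000)² + (2.6 − 1.9000)² + (11.7 − 1.9000)² + … = 217.2800
population σ = √(217.2800 / 7) = √31.0400 = 5.5714%
VaR = −(μ − z·σ) = −(1.9000 − 2.326 × 5.5714) = −(-11.0591) = 11.0591%

11.06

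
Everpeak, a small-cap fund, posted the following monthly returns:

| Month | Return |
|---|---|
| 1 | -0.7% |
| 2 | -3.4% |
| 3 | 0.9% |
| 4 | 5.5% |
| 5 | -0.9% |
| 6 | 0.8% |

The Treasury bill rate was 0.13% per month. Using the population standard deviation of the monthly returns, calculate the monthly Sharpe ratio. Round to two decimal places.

μ = (-0.7 − 3.4 + 0.9 + 5.5 − 0.9 + 0.8) / 6 = 0.3667%
Σ(r − μ)² = (-0.7 − 0.3667)² + (-3.4 − 0.3667)² + … = 43.7533
population σ = √(43.7533 / 6) = √7.2922 = 2.7004%
Sharpe = (μ − rf) / σ = (0.3667 − 0.13) / 2.7004 = 0.2367 / 2.7004 = 0.0877

0.09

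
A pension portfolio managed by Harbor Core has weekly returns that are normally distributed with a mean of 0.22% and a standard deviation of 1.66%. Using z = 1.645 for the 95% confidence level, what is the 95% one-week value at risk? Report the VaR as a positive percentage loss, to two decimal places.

VaR (as % loss) = −(μ − z·σ) = −(0.22% − 1.645 × 1.66%) = −(-2.5107%) = 2.5107%

2.51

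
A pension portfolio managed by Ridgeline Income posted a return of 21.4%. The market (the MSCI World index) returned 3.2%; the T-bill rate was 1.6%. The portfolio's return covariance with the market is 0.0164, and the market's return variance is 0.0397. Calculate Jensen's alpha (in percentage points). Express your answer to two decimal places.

β = Cov / Var = 0.0164 / 0.0397 = 0.4131
E[R] = Rf + β(Rm − Rf) = 1.6% + 0.4131 × (3.2% − 1.6%) = 2.2610%
α = Rp − E[R] = 21.4% − 2.2610% = 19.1390

19.14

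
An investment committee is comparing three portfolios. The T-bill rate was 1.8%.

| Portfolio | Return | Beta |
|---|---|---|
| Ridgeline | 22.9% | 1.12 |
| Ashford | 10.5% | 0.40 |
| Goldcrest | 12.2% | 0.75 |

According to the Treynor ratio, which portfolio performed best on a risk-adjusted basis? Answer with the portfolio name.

Ridgeline: Treynor = (22.9% − 1.8%) / 1.12 = 18.839
Ashford: Treynor = (10.5% − 1.8%) / 0.40 = 21.750
Goldcrest: Treynor = (12.2% − 1.8%) / 0.75 = 13.867
Highest: Ashford (21.750).

Ashford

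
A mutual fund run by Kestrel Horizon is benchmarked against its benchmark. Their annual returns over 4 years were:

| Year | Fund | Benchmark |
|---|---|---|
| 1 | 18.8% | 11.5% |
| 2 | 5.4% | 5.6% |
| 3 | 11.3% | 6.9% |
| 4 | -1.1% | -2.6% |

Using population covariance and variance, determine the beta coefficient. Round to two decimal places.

r̄p = 8.6000%,  r̄m = 5.3500%
Cov = Σ(rp − r̄p)(rm − r̄m) / 4 = 35.8075
Var(rm) = Σ(rm − r̄m)² / 4 = 25.8725
β = Cov / Var = 35.8075 / 25.8725 = 1.3840

1.38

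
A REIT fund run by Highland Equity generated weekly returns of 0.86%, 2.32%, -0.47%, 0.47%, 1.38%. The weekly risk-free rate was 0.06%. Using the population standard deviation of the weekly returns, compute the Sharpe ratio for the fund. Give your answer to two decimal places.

μ = (0.86 + 2.32 − 0.47 + 0.47 + 1.38) / 5 = 0.9120%
Σ(r − μ)² = 4.3095; population σ = √(4.3095/5) = 0.9284%
Sharpe = (μ − rf) / σ = (0.9120 − 0.06) / 0.9284 = 0.8520 / 0.9284 = 0.9177

0.92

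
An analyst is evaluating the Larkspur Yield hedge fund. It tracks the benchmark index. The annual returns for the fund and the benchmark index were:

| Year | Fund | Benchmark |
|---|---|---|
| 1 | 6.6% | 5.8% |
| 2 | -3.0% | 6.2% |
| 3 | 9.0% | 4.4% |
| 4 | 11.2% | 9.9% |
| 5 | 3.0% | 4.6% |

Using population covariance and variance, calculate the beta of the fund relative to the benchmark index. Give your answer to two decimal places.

0.93

r̄p = 5.3600%,  r̄m = 6.1800%
Cov = Σ(rp − r̄p)(rm − r̄m) / 5 = 3.6672
Var(rm) = Σ(rm − r̄m)² / 5 = 3.9296
β = Cov / Var = 3.6672 / 3.9296 = 0.9332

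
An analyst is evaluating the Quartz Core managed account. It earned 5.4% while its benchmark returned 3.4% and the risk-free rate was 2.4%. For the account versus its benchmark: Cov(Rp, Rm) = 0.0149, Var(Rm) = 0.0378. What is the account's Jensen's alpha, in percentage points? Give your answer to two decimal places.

β = Cov / Var = 0.0149 / 0.0378 = 0.3942
E[R] = Rf + β(Rm − Rf) = 2.4% + 0.3942 × (3.4% − 2.4%) = 2.7942%
α = Rp − E[R] = 5.4% − 2.7942% = 2.6058

2.61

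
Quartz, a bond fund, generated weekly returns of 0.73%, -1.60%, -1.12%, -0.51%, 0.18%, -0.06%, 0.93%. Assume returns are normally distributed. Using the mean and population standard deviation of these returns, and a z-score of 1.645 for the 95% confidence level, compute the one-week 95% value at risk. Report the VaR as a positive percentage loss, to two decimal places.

1.63

r̄ = (0.73 − 1.6 − 1.12 − 0.51 + 0.18 − 0.06 + 0.93) / 7 = -1.450 / 7 = -0.2071%
Σ(r − r̄)² = (0.73 − (-0.2071))² + (-1.6 − (-0.2071))² + … = 5.2079
σ = √[5.2079 / 7] = 0.8625%
VaR = −(r̄ − z·σ) = −(-0.2071 − 1.645 × 0.8625) = −(-1.6259) = 1.6259%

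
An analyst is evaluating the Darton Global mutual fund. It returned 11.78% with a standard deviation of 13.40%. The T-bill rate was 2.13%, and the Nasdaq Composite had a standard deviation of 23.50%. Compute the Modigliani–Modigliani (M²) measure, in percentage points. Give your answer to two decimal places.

19.05

Sharpe = (Rp − Rf) / σp = (11.78% − 2.13%) / 13.40% = 0.7201
M² = Rf + Sharpe × σm = 2.13% + 0.7201 × 23.50% = 19.0524%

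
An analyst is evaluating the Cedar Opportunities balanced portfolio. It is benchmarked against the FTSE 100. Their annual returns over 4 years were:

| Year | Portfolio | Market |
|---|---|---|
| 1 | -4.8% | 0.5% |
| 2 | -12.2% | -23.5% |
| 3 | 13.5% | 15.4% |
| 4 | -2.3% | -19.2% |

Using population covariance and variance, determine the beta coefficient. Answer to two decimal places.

0.51

r̄p = -1.4500%,  r̄m = -6.7000%
Cov = Σ(rp − r̄p)(rm − r̄m) / 4 = 124.3750
Var(rm) = Σ(rm − r̄m)² / 4 = 244.6850
β = Cov / Var = 124.3750 / 244.6850 = 0.5083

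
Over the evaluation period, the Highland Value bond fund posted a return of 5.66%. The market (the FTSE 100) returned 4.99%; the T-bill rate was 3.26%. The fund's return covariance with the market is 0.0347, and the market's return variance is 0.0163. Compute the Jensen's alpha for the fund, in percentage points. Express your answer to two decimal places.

β = Cov / Var = 0.0347 / 0.0163 = 2.1288
E[R] = Rf + β(Rm − Rf) = 3.26% + 2.1288 × (4.99% − 3.26%) = 6.9428%
α = Rp − E[R] = 5.66% − 6.9428% = -1.2828

-1.28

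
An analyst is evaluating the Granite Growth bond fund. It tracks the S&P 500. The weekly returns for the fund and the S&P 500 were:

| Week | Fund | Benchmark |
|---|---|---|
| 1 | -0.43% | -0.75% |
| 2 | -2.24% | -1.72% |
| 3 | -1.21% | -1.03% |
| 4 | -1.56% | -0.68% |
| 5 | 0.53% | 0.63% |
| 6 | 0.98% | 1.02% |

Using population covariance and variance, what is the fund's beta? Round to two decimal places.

r̄p = -0.6550%,  r̄m = -0.4217%
Cov = Σ(rp − r̄p)(rm − r̄m) / 6 = 1.0265
Var(rm) = Σ(rm − r̄m)² / 6 = 0.9024
β = Cov / Var = 1.0265 / 0.9024 = 1.1375

1.14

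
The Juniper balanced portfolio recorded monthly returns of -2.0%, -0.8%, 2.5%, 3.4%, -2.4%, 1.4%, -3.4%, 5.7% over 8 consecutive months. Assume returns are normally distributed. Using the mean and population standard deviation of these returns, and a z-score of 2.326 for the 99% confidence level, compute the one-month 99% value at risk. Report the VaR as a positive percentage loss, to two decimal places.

6.42

Mean return r̄ = 4.40 / 8 = 0.5500%
Σ(r − r̄)² = 71.8000; population σ = √(71.8000/8) = 2.9958%
VaR = −(r̄ − z·σ) = −(0.5500 − 2.326 × 2.9958) = −(-6.4182) = 6.4182%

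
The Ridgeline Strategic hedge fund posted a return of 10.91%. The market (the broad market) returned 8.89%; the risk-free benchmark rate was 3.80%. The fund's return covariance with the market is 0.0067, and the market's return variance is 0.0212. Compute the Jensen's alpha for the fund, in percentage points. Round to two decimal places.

β = Cov / Var = 0.0067 / 0.0212 = 0.3160
E[R] = Rf + β(Rm − Rf) = 3.80% + 0.3160 × (8.89% − 3.80%) = 5.4084%
α = Rp − E[R] = 10.91% − 5.4084% = 5.5016

5.50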